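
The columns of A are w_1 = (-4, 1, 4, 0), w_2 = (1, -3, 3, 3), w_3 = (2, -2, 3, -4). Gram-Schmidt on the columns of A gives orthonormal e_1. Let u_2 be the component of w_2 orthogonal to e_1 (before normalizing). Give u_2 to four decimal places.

e_1 = w_1/‖w_1‖ = (-4, 1, 4, 0)/5.7446 = (-0.6963, 0.1741, 0.6963, 0.0000).
r_{12} = e_1·w_2 = 0.8704.
u_2 = w_2 − 0.8704·e_1 = (1.6061, -3.1515, 2.3939, 3.0000).

u_2 = (1.6061, -3.1515, 2.3939, 3.0000)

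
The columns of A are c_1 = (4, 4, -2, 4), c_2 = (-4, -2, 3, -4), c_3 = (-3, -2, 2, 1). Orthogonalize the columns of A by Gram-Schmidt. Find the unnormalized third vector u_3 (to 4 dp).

u_3 = (-1.4286, -0.5714, 1.1429, 2.5714)

c_1 = (4, 4, -2, 4); ‖c_1‖ = 7.2111, so q_1 = (0.5547, 0.5547, -0.2774, 0.5547).
q_1·c_2 = 0.5547·(-4) + 0.5547·(-2) + (-0.2774)·3 + 0.5547·(-4) = -6.3791.
u_2 = c_2 + 6.3791·q_1 = (-0.4615, 1.5385, 1.2308, -0.4615).
‖u_2‖ = 2.0755, so q_2 = (-0.2224, 0.7412, 0.5930, -0.2224).
q_1·c_3 = 0.5547·(-3) + 0.5547·(-2) + (-0.2774)·2 + 0.5547·1 = -2.7735; q_2·c_3 = (-0.2224)·(-3) + 0.7412·(-2) + 0.5930·2 + (-0.2224)·1 = 0.1482.
u_3 = c_3 + 2.7735·q_1 − 0.1482·q_2 = (-1.4286, -0.5714, 1.1429, 2.5714).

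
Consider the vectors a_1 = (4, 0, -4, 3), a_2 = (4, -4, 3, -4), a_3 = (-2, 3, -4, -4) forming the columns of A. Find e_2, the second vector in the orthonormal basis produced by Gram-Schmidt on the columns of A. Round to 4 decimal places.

e_2 = (0.6420, -0.5372, 0.2981, -0.4586)

a_1 = (4, 0, -4, 3); ‖a_1‖ = 6.4031, so e_1 = (0.6247, 0.0000, -0.6247, 0.4685).
e_1·a_2 = 0.6247·4 + 0.0000·(-4) + (-0.6247)·3 + 0.4685·(-4) = -1.2494.
u_2 = a_2 + 1.2494·e_1 = (4.7805, -4.0000, 2.2195, -3.4146).
‖u_2‖ = 7.4457, so e_2 = (0.6420, -0.5372, 0.2981, -0.4586).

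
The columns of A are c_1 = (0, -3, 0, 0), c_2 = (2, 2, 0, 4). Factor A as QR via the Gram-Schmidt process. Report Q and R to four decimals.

Q = [[0.0000, 0.4472], [-1.0000, 0.0000], [0.0000, 0.0000], [0.0000, 0.8944]], R = [[3.0000, -2.0000], [0.0000, 4.4721]]

e_1 = c_1/‖c_1‖ = (0, -3, 0, 0)/3.0000 = (0.0000, -1.0000, 0.0000, 0.0000).
r_{12} = e_1·c_2 = -2.0000.
u_2 = c_2 + 2.0000·e_1 = (2.0000, 0.0000, 0.0000, 4.0000).
‖u_2‖ = 4.4721, so e_2 = (0.4472, 0.0000, 0.0000, 0.8944).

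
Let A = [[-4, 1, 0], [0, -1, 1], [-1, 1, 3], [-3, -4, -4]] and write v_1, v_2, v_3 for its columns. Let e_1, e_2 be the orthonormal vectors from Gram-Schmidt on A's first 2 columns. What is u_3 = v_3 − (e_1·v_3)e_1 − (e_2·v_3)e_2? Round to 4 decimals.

u_3 = (-0.5056, 1.9101, 2.1910, -0.0562)

v_1 = (-4, 0, -1, -3); ‖v_1‖ = 5.0990, so e_1 = (-0.7845, 0.0000, -0.1961, -0.5883).
e_1·v_2 = (-0.7845)·1 + 0.0000·(-1) + (-0.1961)·1 + (-0.5883)·(-4) = 1.3728.
u_2 = v_2 − 1.3728·e_1 = (2.0769, -1.0000, 1.2692, -3.1923).
‖u_2‖ = 4.1371, so e_2 = (0.5020, -0.2417, 0.3068, -0.7716).
e_1·v_3 = (-0.7845)·0 + 0.0000·1 + (-0.1961)·3 + (-0.5883)·(-4) = 1.7650; e_2·v_3 = 0.5020·0 + (-0.2417)·1 + 0.3068·3 + (-0.7716)·(-4) = 3.7652.
u_3 = v_3 − 1.7650·e_1 − 3.7652·e_2 = (-0.5056, 1.9101, 2.1910, -0.0562).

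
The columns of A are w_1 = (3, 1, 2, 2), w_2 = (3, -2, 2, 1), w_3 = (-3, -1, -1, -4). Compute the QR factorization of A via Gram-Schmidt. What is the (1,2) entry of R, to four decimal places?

w_1 = (3, 1, 2, 2); ‖w_1‖ = 4.2426, so q_1 = (0.7071, 0.2357, 0.4714, 0.4714).
r_{12} = q_1·w_2 = 3.0641.

r_{12} = 3.0641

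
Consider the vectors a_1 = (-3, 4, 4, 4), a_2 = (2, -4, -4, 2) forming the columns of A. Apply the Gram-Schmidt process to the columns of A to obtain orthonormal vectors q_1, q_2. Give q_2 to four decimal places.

q_2 = (0.0856, -0.3851, -0.3851, 0.8343)

q_1 = a_1/‖a_1‖ = (-3, 4, 4, 4)/7.5498 = (-0.3974, 0.5298, 0.5298, 0.5298).
r_{12} = q_1·a_2 = -3.9736.
u_2 = a_2 + 3.9736·q_1 = (0.4211, -1.8947, -1.8947, 4.1053).
‖u_2‖ = 4.9204, so q_2 = (0.0856, -0.3851, -0.3851, 0.8343).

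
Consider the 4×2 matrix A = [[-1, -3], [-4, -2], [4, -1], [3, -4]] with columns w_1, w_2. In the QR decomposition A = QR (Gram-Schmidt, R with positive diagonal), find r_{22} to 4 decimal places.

e_1 = w_1/‖w_1‖ = (-1, -4, 4, 3)/6.4807 = (-0.1543, -0.6172, 0.6172, 0.4629).
r_{12} = e_1·w_2 = -0.7715.
u_2 = w_2 + 0.7715·e_1 = (-3.1190, -2.4762, -0.5238, -3.6429).
r_{22} = ‖u_2‖ = 5.4226.

r_{22} = 5.4226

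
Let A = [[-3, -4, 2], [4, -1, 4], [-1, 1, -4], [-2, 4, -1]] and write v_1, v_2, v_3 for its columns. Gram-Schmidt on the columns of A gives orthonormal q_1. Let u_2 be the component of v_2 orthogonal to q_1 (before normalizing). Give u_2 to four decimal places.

q_1 = v_1/‖v_1‖ = (-3, 4, -1, -2)/5.4772 = (-0.5477, 0.7303, -0.1826, -0.3651).
r_{12} = q_1·v_2 = -0.1826.
u_2 = v_2 + 0.1826·q_1 = (-4.1000, -0.8667, 0.9667, 3.9333).

u_2 = (-4.1000, -0.8667, 0.9667, 3.9333)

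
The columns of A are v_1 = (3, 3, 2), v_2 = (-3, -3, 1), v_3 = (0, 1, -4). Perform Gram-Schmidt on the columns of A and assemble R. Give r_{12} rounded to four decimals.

r_{12} = -3.4112

q_1 = v_1/‖v_1‖ = (3, 3, 2)/4.6904 = (0.6396, 0.6396, 0.4264).
r_{12} = q_1·v_2 = -3.4112.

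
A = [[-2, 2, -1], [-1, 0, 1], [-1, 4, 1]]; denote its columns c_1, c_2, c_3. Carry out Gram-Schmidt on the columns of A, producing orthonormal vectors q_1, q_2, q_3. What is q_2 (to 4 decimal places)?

q_2 = (-0.2182, -0.4364, 0.8729)

c_1 = (-2, -1, -1); ‖c_1‖ = 2.4495, so q_1 = (-0.8165, -0.4082, -0.4082).
q_1·c_2 = (-0.8165)·2 + (-0.4082)·0 + (-0.4082)·4 = -3.2660.
u_2 = c_2 + 3.2660·q_1 = (-0.6667, -1.3333, 2.6667).
‖u_2‖ = 3.0551, so q_2 = (-0.2182, -0.4364, 0.8729).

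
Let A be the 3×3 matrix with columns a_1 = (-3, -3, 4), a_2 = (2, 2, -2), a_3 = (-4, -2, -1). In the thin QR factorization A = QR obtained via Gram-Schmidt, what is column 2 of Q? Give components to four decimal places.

e_2 = (0.4851, 0.4851, 0.7276)

a_1 = (-3, -3, 4); ‖a_1‖ = 5.8310, so e_1 = (-0.5145, -0.5145, 0.6860).
e_1·a_2 = (-0.5145)·2 + (-0.5145)·2 + 0.6860·(-2) = -3.4300.
u_2 = a_2 + 3.4300·e_1 = (0.2353, 0.2353, 0.3529).
‖u_2‖ = 0.4851, so e_2 = (0.4851, 0.4851, 0.7276).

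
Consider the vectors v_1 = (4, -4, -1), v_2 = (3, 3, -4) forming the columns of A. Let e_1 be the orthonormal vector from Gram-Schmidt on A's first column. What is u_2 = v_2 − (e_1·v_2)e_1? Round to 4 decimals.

u_2 = (2.5152, 3.4848, -3.8788)

v_1 = (4, -4, -1); ‖v_1‖ = 5.7446, so e_1 = (0.6963, -0.6963, -0.1741).
e_1·v_2 = 0.6963·3 + (-0.6963)·3 + (-0.1741)·(-4) = 0.6963.
u_2 = v_2 − 0.6963·e_1 = (2.5152, 3.4848, -3.8788).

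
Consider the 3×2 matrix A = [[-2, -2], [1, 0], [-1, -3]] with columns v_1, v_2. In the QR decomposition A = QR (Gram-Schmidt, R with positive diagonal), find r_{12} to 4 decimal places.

v_1 = (-2, 1, -1); ‖v_1‖ = 2.4495, so e_1 = (-0.8165, 0.4082, -0.4082).
r_{12} = e_1·v_2 = 2.8577.

r_{12} = 2.8577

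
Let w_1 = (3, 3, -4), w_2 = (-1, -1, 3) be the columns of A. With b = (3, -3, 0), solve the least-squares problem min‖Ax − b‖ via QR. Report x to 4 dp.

x = (0.0000, 0.0000)

w_1 = (3, 3, -4); ‖w_1‖ = 5.8310, so q_1 = (0.5145, 0.5145, -0.6860).
q_1·w_2 = 0.5145·(-1) + 0.5145·(-1) + (-0.6860)·3 = -3.0870.
u_2 = w_2 + 3.0870·q_1 = (0.5882, 0.5882, 0.8824).
‖u_2‖ = 1.2127, so q_2 = (0.4851, 0.4851, 0.7276).
Qᵀb = (0.0000, 0.0000).
Back-substitute: x_2 = 0.0000/1.2127 = 0.0000.
x_1 = (0.0000 + 3.0870·0.0000)/5.8310 = 0.0000.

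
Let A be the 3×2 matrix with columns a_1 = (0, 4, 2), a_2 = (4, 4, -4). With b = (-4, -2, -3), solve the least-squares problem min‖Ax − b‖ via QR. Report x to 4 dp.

q_1 = a_1/‖a_1‖ = (0, 4, 2)/4.4721 = (0.0000, 0.8944, 0.4472).
r_{12} = q_1·a_2 = 1.7889.
u_2 = a_2 − 1.7889·q_1 = (4.0000, 2.4000, -4.8000).
‖u_2‖ = 6.6933, so q_2 = (0.5976, 0.3586, -0.7171).
Qᵀb = (-3.1305, -0.9562).
Back-substitute: x_2 = -0.9562/6.6933 = -0.1429.
x_1 = (-3.1305 − 1.7889·(-0.1429))/4.4721 = -0.6429.

x = (-0.6429, -0.1429)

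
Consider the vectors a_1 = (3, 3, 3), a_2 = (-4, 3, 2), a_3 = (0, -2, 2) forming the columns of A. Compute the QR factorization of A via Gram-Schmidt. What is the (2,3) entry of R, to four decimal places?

r_{23} = -0.3735

e_1 = a_1/‖a_1‖ = (3, 3, 3)/5.1962 = (0.5774, 0.5774, 0.5774).
r_{12} = e_1·a_2 = 0.5774.
u_2 = a_2 − 0.5774·e_1 = (-4.3333, 2.6667, 1.6667).
‖u_2‖ = 5.3541, so e_2 = (-0.8093, 0.4981, 0.3113).
r_{23} = e_2·a_3 = -0.3735.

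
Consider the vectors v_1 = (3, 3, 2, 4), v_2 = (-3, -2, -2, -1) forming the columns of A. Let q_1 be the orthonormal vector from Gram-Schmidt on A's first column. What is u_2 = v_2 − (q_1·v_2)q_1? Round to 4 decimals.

u_2 = (-1.1842, -0.1842, -0.7895, 1.4211)

v_1 = (3, 3, 2, 4); ‖v_1‖ = 6.1644, so q_1 = (0.4867, 0.4867, 0.3244, 0.6489).
q_1·v_2 = 0.4867·(-3) + 0.4867·(-2) + 0.3244·(-2) + 0.6489·(-1) = -3.7311.
u_2 = v_2 + 3.7311·q_1 = (-1.1842, -0.1842, -0.7895, 1.4211).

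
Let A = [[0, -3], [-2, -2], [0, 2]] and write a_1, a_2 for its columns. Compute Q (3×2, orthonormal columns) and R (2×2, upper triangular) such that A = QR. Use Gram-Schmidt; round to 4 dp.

Q = [[0.0000, -0.8321], [-1.0000, 0.0000], [0.0000, 0.5547]], R = [[2.0000, 2.0000], [0.0000, 3.6056]]

e_1 = a_1/‖a_1‖ = (0, -2, 0)/2.0000 = (0.0000, -1.0000, 0.0000).
r_{12} = e_1·a_2 = 2.0000.
u_2 = a_2 − 2.0000·e_1 = (-3.0000, 0.0000, 2.0000).
‖u_2‖ = 3.6056, so e_2 = (-0.8321, 0.0000, 0.5547).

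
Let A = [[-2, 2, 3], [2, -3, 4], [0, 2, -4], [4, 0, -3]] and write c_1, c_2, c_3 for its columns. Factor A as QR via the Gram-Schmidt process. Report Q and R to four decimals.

Q = [[-0.4082, 0.3257, 0.8513], [0.4082, -0.6048, 0.3938], [0.0000, 0.5583, -0.2606], [0.8165, 0.4652, 0.2287]], R = [[4.8990, -2.0412, -2.0412], [0.0000, 3.5824, -5.0711], [0.0000, 0.0000, 4.4852]]

q_1 = c_1/‖c_1‖ = (-2, 2, 0, 4)/4.8990 = (-0.4082, 0.4082, 0.0000, 0.8165).
r_{12} = q_1·c_2 = -2.0412.
u_2 = c_2 + 2.0412·q_1 = (1.1667, -2.1667, 2.0000, 1.6667).
‖u_2‖ = 3.5824, so q_2 = (0.3257, -0.6048, 0.5583, 0.4652).
r_{13} = q_1·c_3 = -2.0412; r_{23} = q_2·c_3 = -5.0711.
u_3 = c_3 + 2.0412·q_1 + 5.0711·q_2 = (3.8182, 1.7662, -1.1688, 1.0260).
‖u_3‖ = 4.4852, so q_3 = (0.8513, 0.3938, -0.2606, 0.2287).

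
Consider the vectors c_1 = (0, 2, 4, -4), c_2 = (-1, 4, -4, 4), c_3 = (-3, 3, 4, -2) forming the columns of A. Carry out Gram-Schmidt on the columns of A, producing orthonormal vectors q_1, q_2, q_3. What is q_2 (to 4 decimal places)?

c_1 = (0, 2, 4, -4); ‖c_1‖ = 6.0000, so q_1 = (0.0000, 0.3333, 0.6667, -0.6667).
q_1·c_2 = 0.0000·(-1) + 0.3333·4 + 0.6667·(-4) + (-0.6667)·4 = -4.0000.
u_2 = c_2 + 4.0000·q_1 = (-1.0000, 5.3333, -1.3333, 1.3333).
‖u_2‖ = 5.7446, so q_2 = (-0.1741, 0.9284, -0.2321, 0.2321).

q_2 = (-0.1741, 0.9284, -0.2321, 0.2321)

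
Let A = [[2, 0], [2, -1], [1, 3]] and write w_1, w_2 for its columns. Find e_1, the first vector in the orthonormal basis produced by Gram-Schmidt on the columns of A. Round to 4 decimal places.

e_1 = (0.6667, 0.6667, 0.3333)

e_1 = w_1/‖w_1‖ = (2, 2, 1)/3.0000 = (0.6667, 0.6667, 0.3333).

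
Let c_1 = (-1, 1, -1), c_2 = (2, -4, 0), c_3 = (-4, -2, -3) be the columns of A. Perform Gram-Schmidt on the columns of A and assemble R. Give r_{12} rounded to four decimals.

c_1 = (-1, 1, -1); ‖c_1‖ = 1.7321, so q_1 = (-0.5774, 0.5774, -0.5774).
r_{12} = q_1·c_2 = -3.4641.

r_{12} = -3.4641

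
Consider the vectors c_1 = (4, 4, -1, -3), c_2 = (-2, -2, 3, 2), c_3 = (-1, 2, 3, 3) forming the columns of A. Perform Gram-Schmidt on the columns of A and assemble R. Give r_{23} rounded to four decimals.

q_1 = c_1/‖c_1‖ = (4, 4, -1, -3)/6.4807 = (0.6172, 0.6172, -0.1543, -0.4629).
r_{12} = q_1·c_2 = -3.8576.
u_2 = c_2 + 3.8576·q_1 = (0.3810, 0.3810, 2.4048, 0.2143).
‖u_2‖ = 2.4737, so q_2 = (0.1540, 0.1540, 0.9721, 0.0866).
r_{23} = q_2·c_3 = 3.3303.

r_{23} = 3.3303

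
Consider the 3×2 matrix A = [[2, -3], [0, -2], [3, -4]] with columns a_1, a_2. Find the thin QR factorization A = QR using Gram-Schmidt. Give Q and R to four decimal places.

Q = [[0.5547, -0.1143], [0.0000, -0.9905], [0.8321, 0.0762]], R = [[3.6056, -4.9923], [0.0000, 2.0191]]

a_1 = (2, 0, 3); ‖a_1‖ = 3.6056, so q_1 = (0.5547, 0.0000, 0.8321).
q_1·a_2 = 0.5547·(-3) + 0.0000·(-2) + 0.8321·(-4) = -4.9923.
u_2 = a_2 + 4.9923·q_1 = (-0.2308, -2.0000, 0.1538).
‖u_2‖ = 2.0191, so q_2 = (-0.1143, -0.9905, 0.0762).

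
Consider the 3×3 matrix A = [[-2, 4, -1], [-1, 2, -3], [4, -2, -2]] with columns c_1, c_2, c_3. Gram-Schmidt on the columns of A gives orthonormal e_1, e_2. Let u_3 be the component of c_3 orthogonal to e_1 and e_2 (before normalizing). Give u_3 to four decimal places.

c_1 = (-2, -1, 4); ‖c_1‖ = 4.5826, so e_1 = (-0.4364, -0.2182, 0.8729).
e_1·c_2 = (-0.4364)·4 + (-0.2182)·2 + 0.8729·(-2) = -3.9279.
u_2 = c_2 + 3.9279·e_1 = (2.2857, 1.1429, 1.4286).
‖u_2‖ = 2.9277, so e_2 = (0.7807, 0.3904, 0.4880).
e_1·c_3 = (-0.4364)·(-1) + (-0.2182)·(-3) + 0.8729·(-2) = -0.6547; e_2·c_3 = 0.7807·(-1) + 0.3904·(-3) + 0.4880·(-2) = -2.9277.
u_3 = c_3 + 0.6547·e_1 + 2.9277·e_2 = (1.0000, -2.0000, 0.0000).

u_3 = (1.0000, -2.0000, 0.0000)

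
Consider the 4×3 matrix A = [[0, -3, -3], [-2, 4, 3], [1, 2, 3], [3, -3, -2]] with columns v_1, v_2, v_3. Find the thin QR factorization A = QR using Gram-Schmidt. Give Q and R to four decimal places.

q_1 = v_1/‖v_1‖ = (0, -2, 1, 3)/3.7417 = (0.0000, -0.5345, 0.2673, 0.8018).
r_{12} = q_1·v_2 = -4.0089.
u_2 = v_2 + 4.0089·q_1 = (-3.0000, 1.8571, 3.0714, 0.2143).
‖u_2‖ = 4.6828, so q_2 = (-0.6406, 0.3966, 0.6559, 0.0458).
r_{13} = q_1·v_3 = -2.4054; r_{23} = q_2·v_3 = 4.9879.
u_3 = v_3 + 2.4054·q_1 − 4.9879·q_2 = (0.1954, -0.2638, 0.3713, -0.2997).
‖u_3‖ = 0.5792, so q_3 = (0.3374, -0.4555, 0.6411, -0.5174).

Q = [[0.0000, -0.6406, 0.3374], [-0.5345, 0.3966, -0.4555], [0.2673, 0.6559, 0.6411], [0.8018, 0.0458, -0.5174]], R = [[3.7417, -4.0089, -2.4054], [0.0000, 4.6828, 4.9879], [0.0000, 0.0000, 0.5792]]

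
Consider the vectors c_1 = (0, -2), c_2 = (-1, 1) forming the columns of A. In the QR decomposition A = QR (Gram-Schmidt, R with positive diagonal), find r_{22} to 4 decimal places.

r_{22} = 1.0000

c_1 = (0, -2); ‖c_1‖ = 2.0000, so e_1 = (0.0000, -1.0000).
e_1·c_2 = 0.0000·(-1) + (-1.0000)·1 = -1.0000.
u_2 = c_2 + 1.0000·e_1 = (-1.0000, 0.0000).
r_{22} = ‖u_2‖ = 1.0000.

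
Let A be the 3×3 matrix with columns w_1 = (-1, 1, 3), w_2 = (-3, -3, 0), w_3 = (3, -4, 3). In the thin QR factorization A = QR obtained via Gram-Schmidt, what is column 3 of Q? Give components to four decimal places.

e_3 = (0.6396, -0.6396, 0.4264)

w_1 = (-1, 1, 3); ‖w_1‖ = 3.3166, so e_1 = (-0.3015, 0.3015, 0.9045).
e_1·w_2 = (-0.3015)·(-3) + 0.3015·(-3) + 0.9045·0 = 0.0000.
u_2 = w_2 + 0.0000·e_1 = (-3.0000, -3.0000, 0.0000).
‖u_2‖ = 4.2426, so e_2 = (-0.7071, -0.7071, 0.0000).
e_1·w_3 = (-0.3015)·3 + 0.3015·(-4) + 0.9045·3 = 0.6030; e_2·w_3 = (-0.7071)·3 + (-0.7071)·(-4) + 0.0000·3 = 0.7071.
u_3 = w_3 − 0.6030·e_1 − 0.7071·e_2 = (3.6818, -3.6818, 2.4545).
‖u_3‖ = 5.7564, so e_3 = (0.6396, -0.6396, 0.4264).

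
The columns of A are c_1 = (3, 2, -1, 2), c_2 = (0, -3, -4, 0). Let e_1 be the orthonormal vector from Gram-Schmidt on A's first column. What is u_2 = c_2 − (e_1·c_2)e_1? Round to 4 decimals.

u_2 = (0.3333, -2.7778, -4.1111, 0.2222)

c_1 = (3, 2, -1, 2); ‖c_1‖ = 4.2426, so e_1 = (0.7071, 0.4714, -0.2357, 0.4714).
e_1·c_2 = 0.7071·0 + 0.4714·(-3) + (-0.2357)·(-4) + 0.4714·0 = -0.4714.
u_2 = c_2 + 0.4714·e_1 = (0.3333, -2.7778, -4.1111, 0.2222).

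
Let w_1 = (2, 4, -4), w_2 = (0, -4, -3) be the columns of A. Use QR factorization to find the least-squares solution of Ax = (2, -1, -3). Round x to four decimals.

x = (0.3982, 0.5837)

q_1 = w_1/‖w_1‖ = (2, 4, -4)/6.0000 = (0.3333, 0.6667, -0.6667).
r_{12} = q_1·w_2 = -0.6667.
u_2 = w_2 + 0.6667·q_1 = (0.2222, -3.5556, -3.4444).
‖u_2‖ = 4.9554, so q_2 = (0.0448, -0.7175, -0.6951).
Qᵀb = (2.0000, 2.8925).
Back-substitute: x_2 = 2.8925/4.9554 = 0.5837.
x_1 = (2.0000 + 0.6667·0.5837)/6.0000 = 0.3982.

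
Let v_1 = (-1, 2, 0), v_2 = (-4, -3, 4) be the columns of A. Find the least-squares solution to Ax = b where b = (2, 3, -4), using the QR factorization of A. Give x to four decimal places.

v_1 = (-1, 2, 0); ‖v_1‖ = 2.2361, so e_1 = (-0.4472, 0.8944, 0.0000).
e_1·v_2 = (-0.4472)·(-4) + 0.8944·(-3) + 0.0000·4 = -0.8944.
u_2 = v_2 + 0.8944·e_1 = (-4.4000, -2.2000, 4.0000).
‖u_2‖ = 6.3403, so e_2 = (-0.6940, -0.3470, 0.6309).
Qᵀb = (1.7889, -4.9524).
Back-substitute: x_2 = -4.9524/6.3403 = -0.7811.
x_1 = (1.7889 + 0.8944·(-0.7811))/2.2361 = 0.4876.

x = (0.4876, -0.7811)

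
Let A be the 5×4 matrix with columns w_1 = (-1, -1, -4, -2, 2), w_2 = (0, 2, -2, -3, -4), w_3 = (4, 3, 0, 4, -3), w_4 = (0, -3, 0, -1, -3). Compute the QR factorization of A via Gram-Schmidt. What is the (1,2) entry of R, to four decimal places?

e_1 = w_1/‖w_1‖ = (-1, -1, -4, -2, 2)/5.0990 = (-0.1961, -0.1961, -0.7845, -0.3922, 0.3922).
r_{12} = e_1·w_2 = 0.7845.

r_{12} = 0.7845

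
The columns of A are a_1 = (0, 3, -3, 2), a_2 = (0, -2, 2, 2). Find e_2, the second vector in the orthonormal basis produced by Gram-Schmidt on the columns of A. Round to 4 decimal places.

a_1 = (0, 3, -3, 2); ‖a_1‖ = 4.6904, so e_1 = (0.0000, 0.6396, -0.6396, 0.4264).
e_1·a_2 = 0.0000·0 + 0.6396·(-2) + (-0.6396)·2 + 0.4264·2 = -1.7056.
u_2 = a_2 + 1.7056·e_1 = (0.0000, -0.9091, 0.9091, 2.7273).
‖u_2‖ = 3.0151, so e_2 = (0.0000, -0.3015, 0.3015, 0.9045).

e_2 = (0.0000, -0.3015, 0.3015, 0.9045)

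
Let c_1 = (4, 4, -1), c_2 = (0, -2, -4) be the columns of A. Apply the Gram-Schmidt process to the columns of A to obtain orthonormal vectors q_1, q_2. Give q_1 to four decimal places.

c_1 = (4, 4, -1); ‖c_1‖ = 5.7446, so q_1 = (0.6963, 0.6963, -0.1741).

q_1 = (0.6963, 0.6963, -0.1741)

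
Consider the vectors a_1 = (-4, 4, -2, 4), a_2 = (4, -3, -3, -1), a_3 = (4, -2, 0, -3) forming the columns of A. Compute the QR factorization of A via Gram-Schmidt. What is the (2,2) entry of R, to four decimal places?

r_{22} = 4.6904

q_1 = a_1/‖a_1‖ = (-4, 4, -2, 4)/7.2111 = (-0.5547, 0.5547, -0.2774, 0.5547).
r_{12} = q_1·a_2 = -3.6056.
u_2 = a_2 + 3.6056·q_1 = (2.0000, -1.0000, -4.0000, 1.0000).
r_{22} = ‖u_2‖ = 4.6904.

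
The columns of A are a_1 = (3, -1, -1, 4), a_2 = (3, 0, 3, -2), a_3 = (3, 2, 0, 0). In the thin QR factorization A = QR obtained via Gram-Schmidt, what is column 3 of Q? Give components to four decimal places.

q_3 = (0.3086, 0.8637, -0.3827, -0.1112)

a_1 = (3, -1, -1, 4); ‖a_1‖ = 5.1962, so q_1 = (0.5774, -0.1925, -0.1925, 0.7698).
q_1·a_2 = 0.5774·3 + (-0.1925)·0 + (-0.1925)·3 + 0.7698·(-2) = -0.3849.
u_2 = a_2 + 0.3849·q_1 = (3.2222, -0.0741, 2.9259, -1.7037).
‖u_2‖ = 4.6746, so q_2 = (0.6893, -0.0158, 0.6259, -0.3645).
q_1·a_3 = 0.5774·3 + (-0.1925)·2 + (-0.1925)·0 + 0.7698·0 = 1.3472; q_2·a_3 = 0.6893·3 + (-0.0158)·2 + 0.6259·0 + (-0.3645)·0 = 2.0362.
u_3 = a_3 − 1.3472·q_1 − 2.0362·q_2 = (0.8186, 2.2915, -1.0153, -0.2949).
‖u_3‖ = 2.6531, so q_3 = (0.3086, 0.8637, -0.3827, -0.1112).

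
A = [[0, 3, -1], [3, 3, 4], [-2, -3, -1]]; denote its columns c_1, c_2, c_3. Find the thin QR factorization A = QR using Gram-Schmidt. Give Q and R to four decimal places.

q_1 = c_1/‖c_1‖ = (0, 3, -2)/3.6056 = (0.0000, 0.8321, -0.5547).
r_{12} = q_1·c_2 = 4.1603.
u_2 = c_2 − 4.1603·q_1 = (3.0000, -0.4615, -0.6923).
‖u_2‖ = 3.1132, so q_2 = (0.9636, -0.1482, -0.2224).
r_{13} = q_1·c_3 = 3.8829; r_{23} = q_2·c_3 = -1.3342.
u_3 = c_3 − 3.8829·q_1 + 1.3342·q_2 = (0.2857, 0.5714, 0.8571).
‖u_3‖ = 1.0690, so q_3 = (0.2673, 0.5345, 0.8018).

Q = [[0.0000, 0.9636, 0.2673], [0.8321, -0.1482, 0.5345], [-0.5547, -0.2224, 0.8018]], R = [[3.6056, 4.1603, 3.8829], [0.0000, 3.1132, -1.3342], [0.0000, 0.0000, 1.0690]]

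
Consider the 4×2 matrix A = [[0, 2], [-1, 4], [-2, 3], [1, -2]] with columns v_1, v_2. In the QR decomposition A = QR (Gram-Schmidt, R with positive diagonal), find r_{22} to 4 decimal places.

e_1 = v_1/‖v_1‖ = (0, -1, -2, 1)/2.4495 = (0.0000, -0.4082, -0.8165, 0.4082).
r_{12} = e_1·v_2 = -4.8990.
u_2 = v_2 + 4.8990·e_1 = (2.0000, 2.0000, -1.0000, 0.0000).
r_{22} = ‖u_2‖ = 3.0000.

r_{22} = 3.0000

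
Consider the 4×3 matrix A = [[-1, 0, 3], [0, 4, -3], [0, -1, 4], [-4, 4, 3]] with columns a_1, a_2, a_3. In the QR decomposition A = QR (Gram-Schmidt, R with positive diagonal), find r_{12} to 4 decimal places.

r_{12} = -3.8806

q_1 = a_1/‖a_1‖ = (-1, 0, 0, -4)/4.1231 = (-0.2425, 0.0000, 0.0000, -0.9701).
r_{12} = q_1·a_2 = -3.8806.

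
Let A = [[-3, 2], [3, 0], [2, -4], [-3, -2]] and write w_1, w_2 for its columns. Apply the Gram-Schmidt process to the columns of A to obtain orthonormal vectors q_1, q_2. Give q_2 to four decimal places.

q_2 = (0.2617, 0.1653, -0.7439, -0.5923)

w_1 = (-3, 3, 2, -3); ‖w_1‖ = 5.5678, so q_1 = (-0.5388, 0.5388, 0.3592, -0.5388).
q_1·w_2 = (-0.5388)·2 + 0.5388·0 + 0.3592·(-4) + (-0.5388)·(-2) = -1.4368.
u_2 = w_2 + 1.4368·q_1 = (1.2258, 0.7742, -3.4839, -2.7742).
‖u_2‖ = 4.6835, so q_2 = (0.2617, 0.1653, -0.7439, -0.5923).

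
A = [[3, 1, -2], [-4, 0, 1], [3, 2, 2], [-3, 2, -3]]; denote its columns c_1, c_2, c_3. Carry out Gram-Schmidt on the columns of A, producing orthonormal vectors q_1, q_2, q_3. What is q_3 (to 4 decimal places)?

q_3 = (-0.5010, 0.4103, 0.6493, -0.3988)

c_1 = (3, -4, 3, -3); ‖c_1‖ = 6.5574, so q_1 = (0.4575, -0.6100, 0.4575, -0.4575).
q_1·c_2 = 0.4575·1 + (-0.6100)·0 + 0.4575·2 + (-0.4575)·2 = 0.4575.
u_2 = c_2 − 0.4575·q_1 = (0.7907, 0.2791, 1.7907, 2.2093).
‖u_2‖ = 2.9649, so q_2 = (0.2667, 0.0941, 0.6040, 0.7451).
q_1·c_3 = 0.4575·(-2) + (-0.6100)·1 + 0.4575·2 + (-0.4575)·(-3) = 0.7625; q_2·c_3 = 0.2667·(-2) + 0.0941·1 + 0.6040·2 + 0.7451·(-3) = -1.4668.
u_3 = c_3 − 0.7625·q_1 + 1.4668·q_2 = (-1.9577, 1.6032, 2.5370, -1.5582).
‖u_3‖ = 3.9073, so q_3 = (-0.5010, 0.4103, 0.6493, -0.3988).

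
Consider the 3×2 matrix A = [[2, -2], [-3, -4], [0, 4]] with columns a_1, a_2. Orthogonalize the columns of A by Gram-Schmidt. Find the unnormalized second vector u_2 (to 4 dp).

u_2 = (-3.2308, -2.1538, 4.0000)

a_1 = (2, -3, 0); ‖a_1‖ = 3.6056, so q_1 = (0.5547, -0.8321, 0.0000).
q_1·a_2 = 0.5547·(-2) + (-0.8321)·(-4) + 0.0000·4 = 2.2188.
u_2 = a_2 − 2.2188·q_1 = (-3.2308, -2.1538, 4.0000).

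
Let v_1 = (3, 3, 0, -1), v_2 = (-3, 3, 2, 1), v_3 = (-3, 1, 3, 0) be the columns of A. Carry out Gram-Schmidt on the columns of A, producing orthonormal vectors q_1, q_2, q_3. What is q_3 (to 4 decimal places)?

q_3 = (0.0738, -0.2608, 0.7823, -0.5609)

v_1 = (3, 3, 0, -1); ‖v_1‖ = 4.3589, so q_1 = (0.6882, 0.6882, 0.0000, -0.2294).
q_1·v_2 = 0.6882·(-3) + 0.6882·3 + 0.0000·2 + (-0.2294)·1 = -0.2294.
u_2 = v_2 + 0.2294·q_1 = (-2.8421, 3.1579, 2.0000, 0.9474).
‖u_2‖ = 4.7903, so q_2 = (-0.5933, 0.6592, 0.4175, 0.1978).
q_1·v_3 = 0.6882·(-3) + 0.6882·1 + 0.0000·3 + (-0.2294)·0 = -1.3765; q_2·v_3 = (-0.5933)·(-3) + 0.6592·1 + 0.4175·3 + 0.1978·0 = 3.6916.
u_3 = v_3 + 1.3765·q_1 − 3.6916·q_2 = (0.1376, -0.4862, 1.4587, -1.0459).
‖u_3‖ = 1.8647, so q_3 = (0.0738, -0.2608, 0.7823, -0.5609).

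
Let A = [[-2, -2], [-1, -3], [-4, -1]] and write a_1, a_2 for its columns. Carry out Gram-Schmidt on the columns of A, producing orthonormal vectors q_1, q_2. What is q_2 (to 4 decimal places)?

q_2 = (-0.3318, -0.8627, 0.3816)

q_1 = a_1/‖a_1‖ = (-2, -1, -4)/4.5826 = (-0.4364, -0.2182, -0.8729).
r_{12} = q_1·a_2 = 2.4004.
u_2 = a_2 − 2.4004·q_1 = (-0.9524, -2.4762, 1.0952).
‖u_2‖ = 2.8702, so q_2 = (-0.3318, -0.8627, 0.3816).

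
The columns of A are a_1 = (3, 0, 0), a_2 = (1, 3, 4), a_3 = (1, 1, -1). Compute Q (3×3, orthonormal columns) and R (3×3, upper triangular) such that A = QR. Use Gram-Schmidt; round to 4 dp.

a_1 = (3, 0, 0); ‖a_1‖ = 3.0000, so q_1 = (1.0000, 0.0000, 0.0000).
q_1·a_2 = 1.0000·1 + 0.0000·3 + 0.0000·4 = 1.0000.
u_2 = a_2 − 1.0000·q_1 = (0.0000, 3.0000, 4.0000).
‖u_2‖ = 5.0000, so q_2 = (0.0000, 0.6000, 0.8000).
q_1·a_3 = 1.0000·1 + 0.0000·1 + 0.0000·(-1) = 1.0000; q_2·a_3 = 0.0000·1 + 0.6000·1 + 0.8000·(-1) = -0.2000.
u_3 = a_3 − 1.0000·q_1 + 0.2000·q_2 = (0.0000, 1.1200, -0.8400).
‖u_3‖ = 1.4000, so q_3 = (0.0000, 0.8000, -0.6000).

Q = [[1.0000, 0.0000, 0.0000], [0.0000, 0.6000, 0.8000], [0.0000, 0.8000, -0.6000]], R = [[3.0000, 1.0000, 1.0000], [0.0000, 5.0000, -0.2000], [0.0000, 0.0000, 1.4000]]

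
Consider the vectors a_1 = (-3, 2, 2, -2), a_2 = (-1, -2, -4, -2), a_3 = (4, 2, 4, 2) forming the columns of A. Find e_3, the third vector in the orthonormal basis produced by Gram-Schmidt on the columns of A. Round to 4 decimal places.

a_1 = (-3, 2, 2, -2); ‖a_1‖ = 4.5826, so e_1 = (-0.6547, 0.4364, 0.4364, -0.4364).
e_1·a_2 = (-0.6547)·(-1) + 0.4364·(-2) + 0.4364·(-4) + (-0.4364)·(-2) = -1.0911.
u_2 = a_2 + 1.0911·e_1 = (-1.7143, -1.5238, -3.5238, -2.4762).
‖u_2‖ = 4.8795, so e_2 = (-0.3513, -0.3123, -0.7222, -0.5075).
e_1·a_3 = (-0.6547)·4 + 0.4364·2 + 0.4364·4 + (-0.4364)·2 = -0.8729; e_2·a_3 = (-0.3513)·4 + (-0.3123)·2 + (-0.7222)·4 + (-0.5075)·2 = -5.9335.
u_3 = a_3 + 0.8729·e_1 + 5.9335·e_2 = (1.3440, 0.5280, 0.0960, -1.3920).
‖u_3‖ = 2.0080, so e_3 = (0.6693, 0.2630, 0.0478, -0.6932).

e_3 = (0.6693, 0.2630, 0.0478, -0.6932)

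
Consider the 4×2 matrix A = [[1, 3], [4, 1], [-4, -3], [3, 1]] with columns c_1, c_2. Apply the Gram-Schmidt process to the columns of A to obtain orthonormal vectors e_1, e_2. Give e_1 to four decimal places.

e_1 = c_1/‖c_1‖ = (1, 4, -4, 3)/6.4807 = (0.1543, 0.6172, -0.6172, 0.4629).

e_1 = (0.1543, 0.6172, -0.6172, 0.4629)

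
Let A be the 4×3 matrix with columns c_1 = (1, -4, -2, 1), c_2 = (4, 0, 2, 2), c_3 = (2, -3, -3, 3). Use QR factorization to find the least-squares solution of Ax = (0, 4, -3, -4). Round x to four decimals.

q_1 = c_1/‖c_1‖ = (1, -4, -2, 1)/4.6904 = (0.2132, -0.8528, -0.4264, 0.2132).
r_{12} = q_1·c_2 = 0.4264.
u_2 = c_2 − 0.4264·q_1 = (3.9091, 0.3636, 2.1818, 1.9091).
‖u_2‖ = 4.8804, so q_2 = (0.8010, 0.0745, 0.4471, 0.3912).
r_{13} = q_1·c_3 = 4.9036; r_{23} = q_2·c_3 = 1.2108.
u_3 = c_3 − 4.9036·q_1 − 1.2108·q_2 = (-0.0153, 1.0916, -1.4504, 1.4809).
‖u_3‖ = 2.3428, so q_3 = (-0.0065, 0.4659, -0.6191, 0.6321).
Qᵀb = (-2.9848, -2.6078, 1.1926).
Back-substitute: x_3 = 1.1926/2.3428 = 0.5090.
x_2 = (-2.6078 − 1.2108·0.5090)/4.8804 = -0.6606.
x_1 = (-2.9848 − 0.4264·(-0.6606) − 4.9036·0.5090)/4.6904 = -1.1085.

x = (-1.1085, -0.6606, 0.5090)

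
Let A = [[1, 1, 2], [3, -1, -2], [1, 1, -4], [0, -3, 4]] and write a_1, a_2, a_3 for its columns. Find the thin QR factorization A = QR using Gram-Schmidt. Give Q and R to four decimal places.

Q = [[0.3015, 0.3161, 0.8582], [0.9045, -0.2107, -0.1312], [0.3015, 0.3161, -0.4644], [0.0000, -0.8693, 0.1750]], R = [[3.3166, -0.3015, -2.4121], [0.0000, 3.4510, -3.6880], [0.0000, 0.0000, 4.5365]]

a_1 = (1, 3, 1, 0); ‖a_1‖ = 3.3166, so q_1 = (0.3015, 0.9045, 0.3015, 0.0000).
q_1·a_2 = 0.3015·1 + 0.9045·(-1) + 0.3015·1 + 0.0000·(-3) = -0.3015.
u_2 = a_2 + 0.3015·q_1 = (1.0909, -0.7273, 1.0909, -3.0000).
‖u_2‖ = 3.4510, so q_2 = (0.3161, -0.2107, 0.3161, -0.8693).
q_1·a_3 = 0.3015·2 + 0.9045·(-2) + 0.3015·(-4) + 0.0000·4 = -2.4121; q_2·a_3 = 0.3161·2 + (-0.2107)·(-2) + 0.3161·(-4) + (-0.8693)·4 = -3.6880.
u_3 = a_3 + 2.4121·q_1 + 3.6880·q_2 = (3.8931, -0.5954, -2.1069, 0.7939).
‖u_3‖ = 4.5365, so q_3 = (0.8582, -0.1312, -0.4644, 0.1750).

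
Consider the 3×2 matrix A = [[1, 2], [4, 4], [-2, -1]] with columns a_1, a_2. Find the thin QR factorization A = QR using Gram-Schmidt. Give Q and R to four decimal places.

Q = [[0.2182, 0.7498], [0.8729, 0.1363], [-0.4364, 0.6475]], R = [[4.5826, 4.3644], [0.0000, 1.3973]]

q_1 = a_1/‖a_1‖ = (1, 4, -2)/4.5826 = (0.2182, 0.8729, -0.4364).
r_{12} = q_1·a_2 = 4.3644.
u_2 = a_2 − 4.3644·q_1 = (1.0476, 0.1905, 0.9048).
‖u_2‖ = 1.3973, so q_2 = (0.7498, 0.1363, 0.6475).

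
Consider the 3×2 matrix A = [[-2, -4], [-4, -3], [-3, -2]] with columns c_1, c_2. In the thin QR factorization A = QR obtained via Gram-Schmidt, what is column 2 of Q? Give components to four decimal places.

e_2 = (-0.9252, 0.2458, 0.2891)

c_1 = (-2, -4, -3); ‖c_1‖ = 5.3852, so e_1 = (-0.3714, -0.7428, -0.5571).
e_1·c_2 = (-0.3714)·(-4) + (-0.7428)·(-3) + (-0.5571)·(-2) = 4.8281.
u_2 = c_2 − 4.8281·e_1 = (-2.2069, 0.5862, 0.6897).
‖u_2‖ = 2.3853, so e_2 = (-0.9252, 0.2458, 0.2891).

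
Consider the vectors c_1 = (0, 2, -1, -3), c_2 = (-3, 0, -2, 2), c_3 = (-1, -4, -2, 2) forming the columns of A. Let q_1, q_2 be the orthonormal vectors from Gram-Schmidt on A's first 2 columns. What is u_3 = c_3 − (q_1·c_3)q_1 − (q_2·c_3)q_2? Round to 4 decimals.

c_1 = (0, 2, -1, -3); ‖c_1‖ = 3.7417, so q_1 = (0.0000, 0.5345, -0.2673, -0.8018).
q_1·c_2 = 0.0000·(-3) + 0.5345·0 + (-0.2673)·(-2) + (-0.8018)·2 = -1.0690.
u_2 = c_2 + 1.0690·q_1 = (-3.0000, 0.5714, -2.2857, 1.1429).
‖u_2‖ = 3.9821, so q_2 = (-0.7534, 0.1435, -0.5740, 0.2870).
q_1·c_3 = 0.0000·(-1) + 0.5345·(-4) + (-0.2673)·(-2) + (-0.8018)·2 = -3.2071; q_2·c_3 = (-0.7534)·(-1) + 0.1435·(-4) + (-0.5740)·(-2) + 0.2870·2 = 1.9014.
u_3 = c_3 + 3.2071·q_1 − 1.9014·q_2 = (0.4324, -2.5586, -1.7658, -1.1171).

u_3 = (0.4324, -2.5586, -1.7658, -1.1171)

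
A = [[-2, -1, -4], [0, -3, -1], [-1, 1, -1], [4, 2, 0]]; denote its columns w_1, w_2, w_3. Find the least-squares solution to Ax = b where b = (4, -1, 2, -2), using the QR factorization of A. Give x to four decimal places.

x = (-0.7815, 0.5658, -0.7423)

w_1 = (-2, 0, -1, 4); ‖w_1‖ = 4.5826, so e_1 = (-0.4364, 0.0000, -0.2182, 0.8729).
e_1·w_2 = (-0.4364)·(-1) + 0.0000·(-3) + (-0.2182)·1 + 0.8729·2 = 1.9640.
u_2 = w_2 − 1.9640·e_1 = (-0.1429, -3.0000, 1.4286, 0.2857).
‖u_2‖ = 3.3381, so e_2 = (-0.0428, -0.8987, 0.4280, 0.0856).
e_1·w_3 = (-0.4364)·(-4) + 0.0000·(-1) + (-0.2182)·(-1) + 0.8729·0 = 1.9640; e_2·w_3 = (-0.0428)·(-4) + (-0.8987)·(-1) + 0.4280·(-1) + 0.0856·0 = 0.6419.
u_3 = w_3 − 1.9640·e_1 − 0.6419·e_2 = (-3.1154, -0.4231, -0.8462, -1.7692).
‖u_3‖ = 3.7055, so e_3 = (-0.8407, -0.1142, -0.2284, -0.4775).
Qᵀb = (-3.9279, 1.4123, -2.7506).
Back-substitute: x_3 = -2.7506/3.7055 = -0.7423.
x_2 = (1.4123 − 0.6419·(-0.7423))/3.3381 = 0.5658.
x_1 = (-3.9279 − 1.9640·0.5658 − 1.9640·(-0.7423))/4.5826 = -0.7815.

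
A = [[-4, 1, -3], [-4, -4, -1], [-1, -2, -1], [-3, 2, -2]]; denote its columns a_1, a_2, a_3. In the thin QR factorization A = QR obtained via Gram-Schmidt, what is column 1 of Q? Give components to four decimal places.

a_1 = (-4, -4, -1, -3); ‖a_1‖ = 6.4807, so e_1 = (-0.6172, -0.6172, -0.1543, -0.4629).

e_1 = (-0.6172, -0.6172, -0.1543, -0.4629)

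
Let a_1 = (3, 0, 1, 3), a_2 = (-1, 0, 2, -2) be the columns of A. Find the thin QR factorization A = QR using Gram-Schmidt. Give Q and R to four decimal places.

Q = [[0.6882, 0.0415], [0.0000, 0.0000], [0.2294, 0.9347], [0.6882, -0.3531]], R = [[4.3589, -1.6059], [0.0000, 2.5340]]

e_1 = a_1/‖a_1‖ = (3, 0, 1, 3)/4.3589 = (0.6882, 0.0000, 0.2294, 0.6882).
r_{12} = e_1·a_2 = -1.6059.
u_2 = a_2 + 1.6059·e_1 = (0.1053, 0.0000, 2.3684, -0.8947).
‖u_2‖ = 2.5340, so e_2 = (0.0415, 0.0000, 0.9347, -0.3531).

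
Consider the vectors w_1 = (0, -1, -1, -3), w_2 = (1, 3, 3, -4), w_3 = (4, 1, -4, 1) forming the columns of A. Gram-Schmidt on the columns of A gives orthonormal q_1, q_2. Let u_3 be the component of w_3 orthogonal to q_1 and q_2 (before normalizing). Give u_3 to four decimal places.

u_3 = (4.2837, 2.0057, -2.9943, 0.3295)

w_1 = (0, -1, -1, -3); ‖w_1‖ = 3.3166, so q_1 = (0.0000, -0.3015, -0.3015, -0.9045).
q_1·w_2 = 0.0000·1 + (-0.3015)·3 + (-0.3015)·3 + (-0.9045)·(-4) = 1.8091.
u_2 = w_2 − 1.8091·q_1 = (1.0000, 3.5455, 3.5455, -2.3636).
‖u_2‖ = 5.6327, so q_2 = (0.1775, 0.6294, 0.6294, -0.4196).
q_1·w_3 = 0.0000·4 + (-0.3015)·1 + (-0.3015)·(-4) + (-0.9045)·1 = 0.0000; q_2·w_3 = 0.1775·4 + 0.6294·1 + 0.6294·(-4) + (-0.4196)·1 = -1.5978.
u_3 = w_3 + 0.0000·q_1 + 1.5978·q_2 = (4.2837, 2.0057, -2.9943, 0.3295).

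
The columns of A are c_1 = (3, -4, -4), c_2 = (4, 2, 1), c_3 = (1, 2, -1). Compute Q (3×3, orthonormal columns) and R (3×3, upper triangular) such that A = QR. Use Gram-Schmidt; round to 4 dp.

c_1 = (3, -4, -4); ‖c_1‖ = 6.4031, so e_1 = (0.4685, -0.6247, -0.6247).
e_1·c_2 = 0.4685·4 + (-0.6247)·2 + (-0.6247)·1 = 0.0000.
u_2 = c_2 + 0.0000·e_1 = (4.0000, 2.0000, 1.0000).
‖u_2‖ = 4.5826, so e_2 = (0.8729, 0.4364, 0.2182).
e_1·c_3 = 0.4685·1 + (-0.6247)·2 + (-0.6247)·(-1) = -0.1562; e_2·c_3 = 0.8729·1 + 0.4364·2 + 0.2182·(-1) = 1.5275.
u_3 = c_3 + 0.1562·e_1 − 1.5275·e_2 = (-0.2602, 1.2358, -1.4309).
‖u_3‖ = 1.9085, so e_3 = (-0.1363, 0.6475, -0.7498).

Q = [[0.4685, 0.8729, -0.1363], [-0.6247, 0.4364, 0.6475], [-0.6247, 0.2182, -0.7498]], R = [[6.4031, 0.0000, -0.1562], [0.0000, 4.5826, 1.5275], [0.0000, 0.0000, 1.9085]]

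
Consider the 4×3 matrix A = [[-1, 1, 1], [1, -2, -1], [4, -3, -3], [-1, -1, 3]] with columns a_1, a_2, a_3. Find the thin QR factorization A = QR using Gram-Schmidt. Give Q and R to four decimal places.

a_1 = (-1, 1, 4, -1); ‖a_1‖ = 4.3589, so e_1 = (-0.2294, 0.2294, 0.9177, -0.2294).
e_1·a_2 = (-0.2294)·1 + 0.2294·(-2) + 0.9177·(-3) + (-0.2294)·(-1) = -3.2118.
u_2 = a_2 + 3.2118·e_1 = (0.2632, -1.2632, -0.0526, -1.7368).
‖u_2‖ = 2.1643, so e_2 = (0.1216, -0.5836, -0.0243, -0.8025).
e_1·a_3 = (-0.2294)·1 + 0.2294·(-1) + 0.9177·(-3) + (-0.2294)·3 = -3.9001; e_2·a_3 = 0.1216·1 + (-0.5836)·(-1) + (-0.0243)·(-3) + (-0.8025)·3 = -1.6293.
u_3 = a_3 + 3.9001·e_1 + 1.6293·e_2 = (0.3034, -1.0562, 0.5393, 0.7978).
‖u_3‖ = 1.4611, so e_3 = (0.2076, -0.7229, 0.3691, 0.5460).

Q = [[-0.2294, 0.1216, 0.2076], [0.2294, -0.5836, -0.7229], [0.9177, -0.0243, 0.3691], [-0.2294, -0.8025, 0.5460]], R = [[4.3589, -3.2118, -3.9001], [0.0000, 2.1643, -1.6293], [0.0000, 0.0000, 1.4611]]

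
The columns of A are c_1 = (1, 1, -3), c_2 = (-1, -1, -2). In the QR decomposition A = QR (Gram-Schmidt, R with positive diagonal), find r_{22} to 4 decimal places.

q_1 = c_1/‖c_1‖ = (1, 1, -3)/3.3166 = (0.3015, 0.3015, -0.9045).
r_{12} = q_1·c_2 = 1.2060.
u_2 = c_2 − 1.2060·q_1 = (-1.3636, -1.3636, -0.9091).
r_{22} = ‖u_2‖ = 2.1320.

r_{22} = 2.1320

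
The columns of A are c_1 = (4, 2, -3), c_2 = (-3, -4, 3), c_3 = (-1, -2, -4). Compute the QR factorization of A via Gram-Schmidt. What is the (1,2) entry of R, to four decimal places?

r_{12} = -5.3852

c_1 = (4, 2, -3); ‖c_1‖ = 5.3852, so q_1 = (0.7428, 0.3714, -0.5571).
r_{12} = q_1·c_2 = -5.3852.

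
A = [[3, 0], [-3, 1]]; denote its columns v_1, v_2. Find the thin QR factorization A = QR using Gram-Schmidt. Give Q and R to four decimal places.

v_1 = (3, -3); ‖v_1‖ = 4.2426, so e_1 = (0.7071, -0.7071).
e_1·v_2 = 0.7071·0 + (-0.7071)·1 = -0.7071.
u_2 = v_2 + 0.7071·e_1 = (0.5000, 0.5000).
‖u_2‖ = 0.7071, so e_2 = (0.7071, 0.7071).

Q = [[0.7071, 0.7071], [-0.7071, 0.7071]], R = [[4.2426, -0.7071], [0.0000, 0.7071]]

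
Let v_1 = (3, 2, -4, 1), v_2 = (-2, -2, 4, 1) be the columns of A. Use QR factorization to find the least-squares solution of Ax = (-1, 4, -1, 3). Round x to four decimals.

v_1 = (3, 2, -4, 1); ‖v_1‖ = 5.4772, so e_1 = (0.5477, 0.3651, -0.7303, 0.1826).
e_1·v_2 = 0.5477·(-2) + 0.3651·(-2) + (-0.7303)·4 + 0.1826·1 = -4.5644.
u_2 = v_2 + 4.5644·e_1 = (0.5000, -0.3333, 0.6667, 1.8333).
‖u_2‖ = 2.0412, so e_2 = (0.2449, -0.1633, 0.3266, 0.8981).
Qᵀb = (2.1909, 1.4697).
Back-substitute: x_2 = 1.4697/2.0412 = 0.7200.
x_1 = (2.1909 + 4.5644·0.7200)/5.4772 = 1.0000.

x = (1.0000, 0.7200)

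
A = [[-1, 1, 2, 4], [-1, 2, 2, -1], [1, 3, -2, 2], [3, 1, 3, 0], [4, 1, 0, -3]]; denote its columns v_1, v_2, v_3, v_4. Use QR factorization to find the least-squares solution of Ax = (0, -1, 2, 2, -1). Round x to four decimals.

e_1 = v_1/‖v_1‖ = (-1, -1, 1, 3, 4)/5.2915 = (-0.1890, -0.1890, 0.1890, 0.5669, 0.7559).
r_{12} = e_1·v_2 = 1.3229.
u_2 = v_2 − 1.3229·e_1 = (1.2500, 2.2500, 2.7500, 0.2500, 0.0000).
‖u_2‖ = 3.7749, so e_2 = (0.3311, 0.5960, 0.7285, 0.0662, 0.0000).
r_{13} = e_1·v_3 = 0.5669; r_{23} = e_2·v_3 = 0.5960.
u_3 = v_3 − 0.5669·e_1 − 0.5960·e_2 = (1.9098, 1.7519, -2.5414, 2.6391, -0.4286).
‖u_3‖ = 4.5081, so e_3 = (0.4236, 0.3886, -0.5637, 0.5854, -0.0951).
r_{14} = e_1·v_4 = -2.4568; r_{24} = e_2·v_4 = 2.1855; r_{34} = e_3·v_4 = 0.4637.
u_4 = v_4 + 2.4568·e_1 − 2.1855·e_2 − 0.4637·e_3 = (2.6156, -2.9471, 1.1336, 0.9767, -1.0988).
‖u_4‖ = 4.3558, so e_4 = (0.6005, -0.6766, 0.2602, 0.2242, -0.2523).
Qᵀb = (0.9449, 0.9934, -0.2502, 1.8978).
Back-substitute: x_4 = 1.8978/4.3558 = 0.4357.
x_3 = (-0.2502 − 0.4637·0.4357)/4.5081 = -0.1003.
x_2 = (0.9934 − 0.5960·(-0.1003) − 2.1855·0.4357)/3.7749 = 0.0268.
x_1 = (0.9449 − 1.3229·0.0268 − 0.5669·(-0.1003) + 2.4568·0.4357)/5.2915 = 0.3849.

x = (0.3849, 0.0268, -0.1003, 0.4357)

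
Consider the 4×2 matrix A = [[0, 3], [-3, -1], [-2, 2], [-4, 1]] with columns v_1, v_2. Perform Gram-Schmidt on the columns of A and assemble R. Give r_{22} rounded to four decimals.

r_{22} = 3.7600

q_1 = v_1/‖v_1‖ = (0, -3, -2, -4)/5.3852 = (0.0000, -0.5571, -0.3714, -0.7428).
r_{12} = q_1·v_2 = -0.9285.
u_2 = v_2 + 0.9285·q_1 = (3.0000, -1.5172, 1.6552, 0.3103).
r_{22} = ‖u_2‖ = 3.7600.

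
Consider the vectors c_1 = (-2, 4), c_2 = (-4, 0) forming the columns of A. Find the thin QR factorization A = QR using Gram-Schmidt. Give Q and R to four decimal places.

Q = [[-0.4472, -0.8944], [0.8944, -0.4472]], R = [[4.4721, 1.7889], [0.0000, 3.5777]]

c_1 = (-2, 4); ‖c_1‖ = 4.4721, so q_1 = (-0.4472, 0.8944).
q_1·c_2 = (-0.4472)·(-4) + 0.8944·0 = 1.7889.
u_2 = c_2 − 1.7889·q_1 = (-3.2000, -1.6000).
‖u_2‖ = 3.5777, so q_2 = (-0.8944, -0.4472).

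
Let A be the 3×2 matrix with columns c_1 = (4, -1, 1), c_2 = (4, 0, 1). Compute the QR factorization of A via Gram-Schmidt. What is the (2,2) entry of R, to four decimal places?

r_{22} = 0.9718

e_1 = c_1/‖c_1‖ = (4, -1, 1)/4.2426 = (0.9428, -0.2357, 0.2357).
r_{12} = e_1·c_2 = 4.0069.
u_2 = c_2 − 4.0069·e_1 = (0.2222, 0.9444, 0.0556).
r_{22} = ‖u_2‖ = 0.9718.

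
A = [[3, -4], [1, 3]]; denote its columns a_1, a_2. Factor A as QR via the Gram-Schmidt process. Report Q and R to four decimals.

Q = [[0.9487, -0.3162], [0.3162, 0.9487]], R = [[3.1623, -2.8460], [0.0000, 4.1110]]

a_1 = (3, 1); ‖a_1‖ = 3.1623, so q_1 = (0.9487, 0.3162).
q_1·a_2 = 0.9487·(-4) + 0.3162·3 = -2.8460.
u_2 = a_2 + 2.8460·q_1 = (-1.3000, 3.9000).
‖u_2‖ = 4.1110, so q_2 = (-0.3162, 0.9487).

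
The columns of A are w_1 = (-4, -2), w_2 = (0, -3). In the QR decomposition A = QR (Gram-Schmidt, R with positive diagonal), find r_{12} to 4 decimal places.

r_{12} = 1.3416

e_1 = w_1/‖w_1‖ = (-4, -2)/4.4721 = (-0.8944, -0.4472).
r_{12} = e_1·w_2 = 1.3416.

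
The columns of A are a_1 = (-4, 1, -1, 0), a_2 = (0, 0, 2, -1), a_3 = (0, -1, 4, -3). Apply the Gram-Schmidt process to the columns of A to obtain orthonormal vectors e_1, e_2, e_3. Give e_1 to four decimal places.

e_1 = a_1/‖a_1‖ = (-4, 1, -1, 0)/4.2426 = (-0.9428, 0.2357, -0.2357, 0.0000).

e_1 = (-0.9428, 0.2357, -0.2357, 0.0000)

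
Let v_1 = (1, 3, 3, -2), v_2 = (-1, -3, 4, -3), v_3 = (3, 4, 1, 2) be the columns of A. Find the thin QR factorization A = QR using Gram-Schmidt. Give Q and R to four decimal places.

e_1 = v_1/‖v_1‖ = (1, 3, 3, -2)/4.7958 = (0.2085, 0.6255, 0.6255, -0.4170).
r_{12} = e_1·v_2 = 1.6681.
u_2 = v_2 − 1.6681·e_1 = (-1.3478, -4.0435, 2.9565, -2.3043).
‖u_2‖ = 5.6760, so e_2 = (-0.2375, -0.7124, 0.5209, -0.4060).
r_{13} = e_1·v_3 = 2.9192; r_{23} = e_2·v_3 = -3.8530.
u_3 = v_3 − 2.9192·e_1 + 3.8530·e_2 = (1.4764, -0.5709, 1.1808, 1.6532).
‖u_3‖ = 2.5754, so e_3 = (0.5733, -0.2217, 0.4585, 0.6419).

Q = [[0.2085, -0.2375, 0.5733], [0.6255, -0.7124, -0.2217], [0.6255, 0.5209, 0.4585], [-0.4170, -0.4060, 0.6419]], R = [[4.7958, 1.6681, 2.9192], [0.0000, 5.6760, -3.8530], [0.0000, 0.0000, 2.5754]]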